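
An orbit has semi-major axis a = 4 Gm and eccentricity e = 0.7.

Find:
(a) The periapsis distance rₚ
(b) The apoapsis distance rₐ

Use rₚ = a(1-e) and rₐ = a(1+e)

Convert to SI: a = 4 Gm = 4e+09 m.
(a) rₚ = a(1 − e) = 4e+09 · (1 − 0.7) = 4e+09 · 0.3 ≈ 1.2e+09 m = 1.2 Gm.
(b) rₐ = a(1 + e) = 4e+09 · (1 + 0.7) = 4e+09 · 1.7 ≈ 6.8e+09 m = 6.8 Gm.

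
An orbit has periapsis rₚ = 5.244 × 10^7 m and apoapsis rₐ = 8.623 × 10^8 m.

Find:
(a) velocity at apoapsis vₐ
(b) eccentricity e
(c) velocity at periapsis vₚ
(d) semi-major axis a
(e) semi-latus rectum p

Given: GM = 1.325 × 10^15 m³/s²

(a) With a = (rₚ + rₐ)/2 = 4.5737e+08 m, vₐ = √(GM (2/rₐ − 1/a)) = √(1.325e+15 · (2/8.623e+08 − 1/4.5737e+08)) m/s ≈ 419.7 m/s
(b) e = (rₐ − rₚ)/(rₐ + rₚ) = (8.623e+08 − 5.244e+07)/(8.623e+08 + 5.244e+07) ≈ 0.8853
(c) With a = (rₚ + rₐ)/2 = 4.5737e+08 m, vₚ = √(GM (2/rₚ − 1/a)) = √(1.325e+15 · (2/5.244e+07 − 1/4.5737e+08)) m/s ≈ 6902 m/s
(d) a = (rₚ + rₐ)/2 = (5.244e+07 + 8.623e+08)/2 ≈ 4.574e+08 m
(e) From a = (rₚ + rₐ)/2 = 4.5737e+08 m and e = (rₐ − rₚ)/(rₐ + rₚ) = 0.885344, p = a(1 − e²) = 4.5737e+08 · (1 − (0.885344)²) ≈ 9.887e+07 m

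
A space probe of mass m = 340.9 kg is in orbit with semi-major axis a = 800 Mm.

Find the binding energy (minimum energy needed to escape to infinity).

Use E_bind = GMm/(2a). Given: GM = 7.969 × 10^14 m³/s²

Convert to SI: a = 800 Mm = 8e+08 m.
Total orbital energy is E = −GMm/(2a); binding energy is E_bind = −E = GMm/(2a).
E_bind = 7.969e+14 · 340.9 / (2 · 8e+08) J ≈ 1.698e+08 J = 169.8 MJ.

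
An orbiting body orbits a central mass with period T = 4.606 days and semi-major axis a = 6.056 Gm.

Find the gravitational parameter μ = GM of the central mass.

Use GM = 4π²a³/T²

Convert to SI: T = 4.606 days = 397958 s; a = 6.056 Gm = 6.056e+09 m.
GM = 4π² · a³ / T².
GM = 4π² · (6.056e+09)³ / (397958)² m³/s² ≈ 5.537e+19 m³/s² = 5.537 × 10^19 m³/s².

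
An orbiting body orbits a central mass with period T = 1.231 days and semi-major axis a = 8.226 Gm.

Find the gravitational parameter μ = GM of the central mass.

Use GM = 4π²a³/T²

Convert to SI: T = 1.231 days = 106358 s; a = 8.226 Gm = 8.226e+09 m.
GM = 4π² · a³ / T².
GM = 4π² · (8.226e+09)³ / (106358)² m³/s² ≈ 1.943e+21 m³/s² = 1.943 × 10^21 m³/s².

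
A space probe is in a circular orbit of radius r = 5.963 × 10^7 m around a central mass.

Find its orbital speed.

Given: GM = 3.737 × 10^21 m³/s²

For a circular orbit, gravity supplies the centripetal force, so v = √(GM / r).
v = √(3.737e+21 / 5.963e+07) m/s ≈ 7.916e+06 m/s = 7916 km/s.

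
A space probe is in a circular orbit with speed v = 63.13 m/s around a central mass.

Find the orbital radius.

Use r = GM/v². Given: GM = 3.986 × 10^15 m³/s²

For a circular orbit, v² = GM / r, so r = GM / v².
r = 3.986e+15 / (63.13)² m ≈ 1e+12 m = 1 Tm.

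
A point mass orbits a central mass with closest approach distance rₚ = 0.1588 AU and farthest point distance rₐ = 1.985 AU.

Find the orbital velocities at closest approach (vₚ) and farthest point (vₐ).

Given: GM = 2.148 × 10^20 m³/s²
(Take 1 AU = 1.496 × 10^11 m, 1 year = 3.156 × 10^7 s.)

Convert to SI: rₚ = 0.1588 AU = 2.37565e+10 m; rₐ = 1.985 AU = 2.96956e+11 m.
Use the vis-viva equation v² = GM(2/r − 1/a) with a = (rₚ + rₐ)/2 = (2.37565e+10 + 2.96956e+11)/2 = 1.60356e+11 m.
vₚ = √(GM · (2/rₚ − 1/a)) = √(2.148e+20 · (2/2.37565e+10 − 1/1.60356e+11)) m/s ≈ 1.294e+05 m/s = 27.3 AU/year.
vₐ = √(GM · (2/rₐ − 1/a)) = √(2.148e+20 · (2/2.96956e+11 − 1/1.60356e+11)) m/s ≈ 1.035e+04 m/s = 2.184 AU/year.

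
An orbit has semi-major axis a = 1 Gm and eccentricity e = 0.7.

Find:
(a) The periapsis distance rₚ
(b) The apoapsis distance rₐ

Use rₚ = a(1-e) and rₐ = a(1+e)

Convert to SI: a = 1 Gm = 1e+09 m.
(a) rₚ = a(1 − e) = 1e+09 · (1 − 0.7) = 1e+09 · 0.3 ≈ 3e+08 m = 300 Mm.
(b) rₐ = a(1 + e) = 1e+09 · (1 + 0.7) = 1e+09 · 1.7 ≈ 1.7e+09 m = 1.7 Gm.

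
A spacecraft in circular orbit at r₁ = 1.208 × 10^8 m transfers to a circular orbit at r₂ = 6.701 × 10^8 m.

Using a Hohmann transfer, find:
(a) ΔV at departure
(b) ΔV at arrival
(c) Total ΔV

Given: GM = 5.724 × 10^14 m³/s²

Transfer semi-major axis: a_t = (r₁ + r₂)/2 = (1.208e+08 + 6.701e+08)/2 = 3.9545e+08 m.
Circular speeds: v₁ = √(GM/r₁) = 2176.79 m/s, v₂ = √(GM/r₂) = 924.23 m/s.
Transfer speeds (vis-viva v² = GM(2/r − 1/a_t)): v₁ᵗ = 2833.61 m/s, v₂ᵗ = 510.82 m/s.
(a) ΔV₁ = |v₁ᵗ − v₁| ≈ 656.8 m/s = 656.8 m/s.
(b) ΔV₂ = |v₂ − v₂ᵗ| ≈ 413.4 m/s = 413.4 m/s.
(c) ΔV_total = ΔV₁ + ΔV₂ ≈ 1070 m/s = 1.07 km/s.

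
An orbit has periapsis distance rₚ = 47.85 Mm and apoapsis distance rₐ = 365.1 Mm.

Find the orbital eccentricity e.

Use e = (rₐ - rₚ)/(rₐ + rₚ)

Convert to SI: rₚ = 47.85 Mm = 4.785e+07 m; rₐ = 365.1 Mm = 3.651e+08 m.
e = (rₐ − rₚ) / (rₐ + rₚ).
e = (3.651e+08 − 4.785e+07) / (3.651e+08 + 4.785e+07) = 3.1725e+08 / 4.1295e+08 ≈ 0.7683.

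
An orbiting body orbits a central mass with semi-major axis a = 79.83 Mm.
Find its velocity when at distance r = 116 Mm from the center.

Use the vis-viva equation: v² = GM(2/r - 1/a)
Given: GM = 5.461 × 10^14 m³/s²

Convert to SI: a = 79.83 Mm = 7.983e+07 m; r = 116 Mm = 1.16e+08 m.
Vis-viva: v = √(GM · (2/r − 1/a)).
2/r − 1/a = 2/1.16e+08 − 1/7.983e+07 = 4.71476e-09 m⁻¹.
v = √(5.461e+14 · 4.71476e-09) m/s ≈ 1605 m/s = 1.605 km/s.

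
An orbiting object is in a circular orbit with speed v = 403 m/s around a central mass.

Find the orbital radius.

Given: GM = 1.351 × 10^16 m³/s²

For a circular orbit, v² = GM / r, so r = GM / v².
r = 1.351e+16 / (403)² m ≈ 8.319e+10 m = 83.19 Gm.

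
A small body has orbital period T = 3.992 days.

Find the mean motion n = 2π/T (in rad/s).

Convert to SI: T = 3.992 days = 344909 s.
n = 2π / T.
n = 2π / 344909 s ≈ 1.822e-05 rad/s.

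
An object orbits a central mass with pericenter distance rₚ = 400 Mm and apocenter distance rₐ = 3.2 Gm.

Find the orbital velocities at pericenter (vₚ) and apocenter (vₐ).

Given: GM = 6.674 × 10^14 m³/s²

Convert to SI: rₚ = 400 Mm = 4e+08 m; rₐ = 3.2 Gm = 3.2e+09 m.
Use the vis-viva equation v² = GM(2/r − 1/a) with a = (rₚ + rₐ)/2 = (4e+08 + 3.2e+09)/2 = 1.8e+09 m.
vₚ = √(GM · (2/rₚ − 1/a)) = √(6.674e+14 · (2/4e+08 − 1/1.8e+09)) m/s ≈ 1722 m/s = 1.722 km/s.
vₐ = √(GM · (2/rₐ − 1/a)) = √(6.674e+14 · (2/3.2e+09 − 1/1.8e+09)) m/s ≈ 215.3 m/s = 215.3 m/s.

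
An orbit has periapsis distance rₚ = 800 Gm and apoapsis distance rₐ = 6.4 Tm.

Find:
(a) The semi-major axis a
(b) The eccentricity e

Convert to SI: rₚ = 800 Gm = 8e+11 m; rₐ = 6.4 Tm = 6.4e+12 m.
(a) a = (rₚ + rₐ) / 2 = (8e+11 + 6.4e+12) / 2 ≈ 3.6e+12 m = 3.6 Tm.
(b) e = (rₐ − rₚ) / (rₐ + rₚ) = (6.4e+12 − 8e+11) / (6.4e+12 + 8e+11) ≈ 0.7778.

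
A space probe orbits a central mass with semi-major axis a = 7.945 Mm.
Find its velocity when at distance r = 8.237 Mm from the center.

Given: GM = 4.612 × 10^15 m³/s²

Convert to SI: a = 7.945 Mm = 7.945e+06 m; r = 8.237 Mm = 8.237e+06 m.
Vis-viva: v = √(GM · (2/r − 1/a)).
2/r − 1/a = 2/8.237e+06 − 1/7.945e+06 = 1.16942e-07 m⁻¹.
v = √(4.612e+15 · 1.16942e-07) m/s ≈ 2.322e+04 m/s = 23.22 km/s.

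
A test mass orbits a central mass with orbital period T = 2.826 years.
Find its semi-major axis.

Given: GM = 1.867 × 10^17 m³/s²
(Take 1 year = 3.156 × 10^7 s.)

Convert to SI: T = 2.826 years = 8.91886e+07 s.
Invert Kepler's third law: a = (GM · T² / (4π²))^(1/3).
Substituting T = 8.91886e+07 s and GM = 1.867e+17 m³/s²:
a = (1.867e+17 · (8.91886e+07)² / (4π²))^(1/3) m
a ≈ 3.351e+10 m = 33.51 Gm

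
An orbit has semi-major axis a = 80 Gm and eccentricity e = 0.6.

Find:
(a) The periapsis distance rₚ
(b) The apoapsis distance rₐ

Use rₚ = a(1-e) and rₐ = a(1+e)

Convert to SI: a = 80 Gm = 8e+10 m.
(a) rₚ = a(1 − e) = 8e+10 · (1 − 0.6) = 8e+10 · 0.4 ≈ 3.2e+10 m = 32 Gm.
(b) rₐ = a(1 + e) = 8e+10 · (1 + 0.6) = 8e+10 · 1.6 ≈ 1.28e+11 m = 128 Gm.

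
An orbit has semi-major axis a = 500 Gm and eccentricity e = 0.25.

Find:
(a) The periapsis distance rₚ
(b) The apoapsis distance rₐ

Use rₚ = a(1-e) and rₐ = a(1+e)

Convert to SI: a = 500 Gm = 5e+11 m.
(a) rₚ = a(1 − e) = 5e+11 · (1 − 0.25) = 5e+11 · 0.75 ≈ 3.75e+11 m = 375 Gm.
(b) rₐ = a(1 + e) = 5e+11 · (1 + 0.25) = 5e+11 · 1.25 ≈ 6.25e+11 m = 625 Gm.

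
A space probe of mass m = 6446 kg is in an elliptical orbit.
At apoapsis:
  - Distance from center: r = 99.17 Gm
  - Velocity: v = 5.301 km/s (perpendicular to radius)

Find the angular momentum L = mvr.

Convert to SI: r = 99.17 Gm = 9.917e+10 m; v = 5.301 km/s = 5301 m/s.
Since v is perpendicular to r, L = m · v · r.
L = 6446 · 5301 · 9.917e+10 kg·m²/s ≈ 3.389e+18 kg·m²/s.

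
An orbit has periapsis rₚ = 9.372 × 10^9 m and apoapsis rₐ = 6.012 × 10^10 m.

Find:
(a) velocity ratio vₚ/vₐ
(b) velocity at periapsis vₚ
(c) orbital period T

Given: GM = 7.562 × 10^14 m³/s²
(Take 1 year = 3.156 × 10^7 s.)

(a) Conservation of angular momentum (rₚvₚ = rₐvₐ) gives vₚ/vₐ = rₐ/rₚ = 6.012e+10/9.372e+09 ≈ 6.415
(b) With a = (rₚ + rₐ)/2 = 3.4746e+10 m, vₚ = √(GM (2/rₚ − 1/a)) = √(7.562e+14 · (2/9.372e+09 − 1/3.4746e+10)) m/s ≈ 373.6 m/s
(c) With a = (rₚ + rₐ)/2 = 3.4746e+10 m, T = 2π √(a³/GM) = 2π √((3.4746e+10)³/7.562e+14) s ≈ 1.48e+09 s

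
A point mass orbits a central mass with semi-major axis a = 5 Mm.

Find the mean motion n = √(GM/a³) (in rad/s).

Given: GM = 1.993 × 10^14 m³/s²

Convert to SI: a = 5 Mm = 5e+06 m.
n = √(GM / a³).
n = √(1.993e+14 / (5e+06)³) rad/s ≈ 0.001263 rad/s.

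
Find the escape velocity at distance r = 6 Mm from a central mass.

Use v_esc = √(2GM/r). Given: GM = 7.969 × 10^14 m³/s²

Convert to SI: r = 6 Mm = 6e+06 m.
Escape velocity comes from setting total energy to zero: ½v² − GM/r = 0 ⇒ v_esc = √(2GM / r).
v_esc = √(2 · 7.969e+14 / 6e+06) m/s ≈ 1.63e+04 m/s = 16.3 km/s.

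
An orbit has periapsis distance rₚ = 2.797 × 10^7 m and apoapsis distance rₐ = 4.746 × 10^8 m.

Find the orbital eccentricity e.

e = (rₐ − rₚ) / (rₐ + rₚ).
e = (4.746e+08 − 2.797e+07) / (4.746e+08 + 2.797e+07) = 4.4663e+08 / 5.0257e+08 ≈ 0.8887.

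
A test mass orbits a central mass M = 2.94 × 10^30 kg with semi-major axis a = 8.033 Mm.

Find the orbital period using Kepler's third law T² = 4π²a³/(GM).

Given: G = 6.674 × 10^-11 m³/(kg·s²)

Convert to SI: a = 8.033 Mm = 8.033e+06 m.
GM = G · M = 6.674e-11 · 2.94e+30 = 1.96216e+20 m³/s².
Kepler's third law: T = 2π √(a³ / GM).
Substituting a = 8.033e+06 m and GM = 1.96216e+20 m³/s²:
T = 2π √((8.033e+06)³ / 1.96216e+20) s
T ≈ 10.21 s = 10.21 seconds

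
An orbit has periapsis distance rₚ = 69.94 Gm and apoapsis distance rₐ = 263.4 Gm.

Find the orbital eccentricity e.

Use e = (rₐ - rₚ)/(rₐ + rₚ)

Convert to SI: rₚ = 69.94 Gm = 6.994e+10 m; rₐ = 263.4 Gm = 2.634e+11 m.
e = (rₐ − rₚ) / (rₐ + rₚ).
e = (2.634e+11 − 6.994e+10) / (2.634e+11 + 6.994e+10) = 1.9346e+11 / 3.3334e+11 ≈ 0.5804.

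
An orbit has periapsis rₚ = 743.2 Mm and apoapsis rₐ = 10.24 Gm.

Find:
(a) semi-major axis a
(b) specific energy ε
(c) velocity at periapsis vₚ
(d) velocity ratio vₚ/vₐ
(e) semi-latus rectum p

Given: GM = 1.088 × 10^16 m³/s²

Convert to SI: rₚ = 743.2 Mm = 7.432e+08 m; rₐ = 10.24 Gm = 1.024e+10 m.
(a) a = (rₚ + rₐ)/2 = (7.432e+08 + 1.024e+10)/2 ≈ 5.492e+09 m
(b) With a = (rₚ + rₐ)/2 = 5.4916e+09 m, ε = −GM/(2a) = −1.088e+16/(2 · 5.4916e+09) J/kg ≈ -9.906e+05 J/kg
(c) With a = (rₚ + rₐ)/2 = 5.4916e+09 m, vₚ = √(GM (2/rₚ − 1/a)) = √(1.088e+16 · (2/7.432e+08 − 1/5.4916e+09)) m/s ≈ 5225 m/s
(d) Conservation of angular momentum (rₚvₚ = rₐvₐ) gives vₚ/vₐ = rₐ/rₚ = 1.024e+10/7.432e+08 ≈ 13.78
(e) From a = (rₚ + rₐ)/2 = 5.4916e+09 m and e = (rₐ − rₚ)/(rₐ + rₚ) = 0.864666, p = a(1 − e²) = 5.4916e+09 · (1 − (0.864666)²) ≈ 1.386e+09 m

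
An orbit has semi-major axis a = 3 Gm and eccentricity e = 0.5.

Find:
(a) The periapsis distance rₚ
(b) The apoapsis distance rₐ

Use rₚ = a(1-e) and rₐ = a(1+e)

Convert to SI: a = 3 Gm = 3e+09 m.
(a) rₚ = a(1 − e) = 3e+09 · (1 − 0.5) = 3e+09 · 0.5 ≈ 1.5e+09 m = 1.5 Gm.
(b) rₐ = a(1 + e) = 3e+09 · (1 + 0.5) = 3e+09 · 1.5 ≈ 4.5e+09 m = 4.5 Gm.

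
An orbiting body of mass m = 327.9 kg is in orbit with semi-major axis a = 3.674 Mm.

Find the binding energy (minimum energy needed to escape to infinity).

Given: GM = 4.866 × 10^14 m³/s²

Convert to SI: a = 3.674 Mm = 3.674e+06 m.
Total orbital energy is E = −GMm/(2a); binding energy is E_bind = −E = GMm/(2a).
E_bind = 4.866e+14 · 327.9 / (2 · 3.674e+06) J ≈ 2.171e+10 J = 21.71 GJ.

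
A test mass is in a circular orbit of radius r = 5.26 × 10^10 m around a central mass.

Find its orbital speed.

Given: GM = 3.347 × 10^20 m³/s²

For a circular orbit, gravity supplies the centripetal force, so v = √(GM / r).
v = √(3.347e+20 / 5.26e+10) m/s ≈ 7.977e+04 m/s = 79.77 km/s.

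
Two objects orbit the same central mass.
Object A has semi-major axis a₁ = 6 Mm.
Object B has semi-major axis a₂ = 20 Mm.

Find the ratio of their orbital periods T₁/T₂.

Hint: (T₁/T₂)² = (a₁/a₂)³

Convert to SI: a₁ = 6 Mm = 6e+06 m; a₂ = 20 Mm = 2e+07 m.
From Kepler's third law, (T₁/T₂)² = (a₁/a₂)³, so T₁/T₂ = (a₁/a₂)^(3/2).
a₁/a₂ = 6e+06 / 2e+07 = 0.3.
T₁/T₂ = (0.3)^(3/2) ≈ 0.1643.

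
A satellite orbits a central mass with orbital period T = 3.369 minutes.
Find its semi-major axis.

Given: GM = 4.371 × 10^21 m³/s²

Convert to SI: T = 3.369 minutes = 202.14 s.
Invert Kepler's third law: a = (GM · T² / (4π²))^(1/3).
Substituting T = 202.14 s and GM = 4.371e+21 m³/s²:
a = (4.371e+21 · (202.14)² / (4π²))^(1/3) m
a ≈ 1.654e+08 m = 165.4 Mm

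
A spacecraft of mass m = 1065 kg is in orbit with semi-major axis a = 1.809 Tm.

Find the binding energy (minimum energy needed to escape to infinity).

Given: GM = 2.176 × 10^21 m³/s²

Convert to SI: a = 1.809 Tm = 1.809e+12 m.
Total orbital energy is E = −GMm/(2a); binding energy is E_bind = −E = GMm/(2a).
E_bind = 2.176e+21 · 1065 / (2 · 1.809e+12) J ≈ 6.405e+11 J = 640.5 GJ.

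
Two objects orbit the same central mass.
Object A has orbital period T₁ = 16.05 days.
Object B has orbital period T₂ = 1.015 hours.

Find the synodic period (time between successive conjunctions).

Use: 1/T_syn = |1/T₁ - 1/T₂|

Convert to SI: T₁ = 16.05 days = 1.38672e+06 s; T₂ = 1.015 hours = 3654 s.
T_syn = |T₁ · T₂ / (T₁ − T₂)|.
T_syn = |1.38672e+06 · 3654 / (1.38672e+06 − 3654)| s ≈ 3664 s = 1.018 hours.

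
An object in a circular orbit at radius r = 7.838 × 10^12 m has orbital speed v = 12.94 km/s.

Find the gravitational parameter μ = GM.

Convert to SI: v = 12.94 km/s = 12940 m/s.
For a circular orbit v² = GM/r, so GM = v² · r.
GM = (12940)² · 7.838e+12 m³/s² ≈ 1.312e+21 m³/s² = 1.312 × 10^21 m³/s².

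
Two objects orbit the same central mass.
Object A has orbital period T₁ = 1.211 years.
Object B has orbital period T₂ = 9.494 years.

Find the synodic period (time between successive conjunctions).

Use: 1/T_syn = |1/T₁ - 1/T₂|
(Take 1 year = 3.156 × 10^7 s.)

Convert to SI: T₁ = 1.211 years = 3.82192e+07 s; T₂ = 9.494 years = 2.99631e+08 s.
T_syn = |T₁ · T₂ / (T₁ − T₂)|.
T_syn = |3.82192e+07 · 2.99631e+08 / (3.82192e+07 − 2.99631e+08)| s ≈ 4.381e+07 s = 1.388 years.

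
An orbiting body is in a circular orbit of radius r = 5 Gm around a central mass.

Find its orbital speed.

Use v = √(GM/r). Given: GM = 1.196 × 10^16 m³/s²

Convert to SI: r = 5 Gm = 5e+09 m.
For a circular orbit, gravity supplies the centripetal force, so v = √(GM / r).
v = √(1.196e+16 / 5e+09) m/s ≈ 1547 m/s = 1.547 km/s.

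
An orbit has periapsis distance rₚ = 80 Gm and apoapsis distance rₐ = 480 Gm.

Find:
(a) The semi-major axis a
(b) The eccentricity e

Convert to SI: rₚ = 80 Gm = 8e+10 m; rₐ = 480 Gm = 4.8e+11 m.
(a) a = (rₚ + rₐ) / 2 = (8e+10 + 4.8e+11) / 2 ≈ 2.8e+11 m = 280 Gm.
(b) e = (rₐ − rₚ) / (rₐ + rₚ) = (4.8e+11 − 8e+10) / (4.8e+11 + 8e+10) ≈ 0.7143.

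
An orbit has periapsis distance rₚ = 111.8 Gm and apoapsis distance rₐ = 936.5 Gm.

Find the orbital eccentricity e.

Convert to SI: rₚ = 111.8 Gm = 1.118e+11 m; rₐ = 936.5 Gm = 9.365e+11 m.
e = (rₐ − rₚ) / (rₐ + rₚ).
e = (9.365e+11 − 1.118e+11) / (9.365e+11 + 1.118e+11) = 8.247e+11 / 1.0483e+12 ≈ 0.7867.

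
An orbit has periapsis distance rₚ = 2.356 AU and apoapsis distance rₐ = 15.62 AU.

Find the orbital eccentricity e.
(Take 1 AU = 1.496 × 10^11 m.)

Convert to SI: rₚ = 2.356 AU = 3.52458e+11 m; rₐ = 15.62 AU = 2.33675e+12 m.
e = (rₐ − rₚ) / (rₐ + rₚ).
e = (2.33675e+12 − 3.52458e+11) / (2.33675e+12 + 3.52458e+11) = 1.98429e+12 / 2.68921e+12 ≈ 0.7379.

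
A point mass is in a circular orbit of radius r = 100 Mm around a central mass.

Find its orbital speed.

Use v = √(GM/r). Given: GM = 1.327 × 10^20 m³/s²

Convert to SI: r = 100 Mm = 1e+08 m.
For a circular orbit, gravity supplies the centripetal force, so v = √(GM / r).
v = √(1.327e+20 / 1e+08) m/s ≈ 1.152e+06 m/s = 1152 km/s.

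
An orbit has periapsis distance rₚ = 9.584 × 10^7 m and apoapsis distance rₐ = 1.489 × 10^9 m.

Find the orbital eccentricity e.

e = (rₐ − rₚ) / (rₐ + rₚ).
e = (1.489e+09 − 9.584e+07) / (1.489e+09 + 9.584e+07) = 1.39316e+09 / 1.58484e+09 ≈ 0.8791.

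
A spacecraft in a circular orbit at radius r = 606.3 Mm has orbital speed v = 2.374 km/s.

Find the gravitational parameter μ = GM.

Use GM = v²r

Convert to SI: r = 606.3 Mm = 6.063e+08 m; v = 2.374 km/s = 2374 m/s.
For a circular orbit v² = GM/r, so GM = v² · r.
GM = (2374)² · 6.063e+08 m³/s² ≈ 3.417e+15 m³/s² = 3.417 × 10^15 m³/s².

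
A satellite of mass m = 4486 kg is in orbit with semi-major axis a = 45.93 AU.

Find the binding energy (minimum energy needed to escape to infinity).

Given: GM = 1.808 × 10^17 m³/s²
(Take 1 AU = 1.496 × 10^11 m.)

Convert to SI: a = 45.93 AU = 6.87113e+12 m.
Total orbital energy is E = −GMm/(2a); binding energy is E_bind = −E = GMm/(2a).
E_bind = 1.808e+17 · 4486 / (2 · 6.87113e+12) J ≈ 5.902e+07 J = 59.02 MJ.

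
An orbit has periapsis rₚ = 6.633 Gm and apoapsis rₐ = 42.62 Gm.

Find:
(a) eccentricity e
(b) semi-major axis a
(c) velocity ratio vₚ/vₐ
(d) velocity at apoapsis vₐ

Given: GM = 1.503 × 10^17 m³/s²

Convert to SI: rₚ = 6.633 Gm = 6.633e+09 m; rₐ = 42.62 Gm = 4.262e+10 m.
(a) e = (rₐ − rₚ)/(rₐ + rₚ) = (4.262e+10 − 6.633e+09)/(4.262e+10 + 6.633e+09) ≈ 0.7307
(b) a = (rₚ + rₐ)/2 = (6.633e+09 + 4.262e+10)/2 ≈ 2.463e+10 m
(c) Conservation of angular momentum (rₚvₚ = rₐvₐ) gives vₚ/vₐ = rₐ/rₚ = 4.262e+10/6.633e+09 ≈ 6.425
(d) With a = (rₚ + rₐ)/2 = 2.46265e+10 m, vₐ = √(GM (2/rₐ − 1/a)) = √(1.503e+17 · (2/4.262e+10 − 1/2.46265e+10)) m/s ≈ 974.6 m/s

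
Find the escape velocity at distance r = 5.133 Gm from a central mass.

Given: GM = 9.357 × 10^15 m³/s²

Convert to SI: r = 5.133 Gm = 5.133e+09 m.
Escape velocity comes from setting total energy to zero: ½v² − GM/r = 0 ⇒ v_esc = √(2GM / r).
v_esc = √(2 · 9.357e+15 / 5.133e+09) m/s ≈ 1909 m/s = 1.909 km/s.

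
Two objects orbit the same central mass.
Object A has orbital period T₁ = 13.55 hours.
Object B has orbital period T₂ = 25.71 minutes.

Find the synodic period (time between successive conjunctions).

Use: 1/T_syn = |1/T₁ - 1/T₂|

Convert to SI: T₁ = 13.55 hours = 48780 s; T₂ = 25.71 minutes = 1542.6 s.
T_syn = |T₁ · T₂ / (T₁ − T₂)|.
T_syn = |48780 · 1542.6 / (48780 − 1542.6)| s ≈ 1593 s = 26.55 minutes.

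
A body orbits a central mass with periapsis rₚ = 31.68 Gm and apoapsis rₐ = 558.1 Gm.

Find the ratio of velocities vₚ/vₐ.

Convert to SI: rₚ = 31.68 Gm = 3.168e+10 m; rₐ = 558.1 Gm = 5.581e+11 m.
Conservation of angular momentum gives rₚvₚ = rₐvₐ, so vₚ/vₐ = rₐ/rₚ.
vₚ/vₐ = 5.581e+11 / 3.168e+10 ≈ 17.62.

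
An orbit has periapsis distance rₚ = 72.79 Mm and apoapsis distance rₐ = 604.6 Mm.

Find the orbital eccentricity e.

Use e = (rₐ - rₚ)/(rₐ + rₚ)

Convert to SI: rₚ = 72.79 Mm = 7.279e+07 m; rₐ = 604.6 Mm = 6.046e+08 m.
e = (rₐ − rₚ) / (rₐ + rₚ).
e = (6.046e+08 − 7.279e+07) / (6.046e+08 + 7.279e+07) = 5.3181e+08 / 6.7739e+08 ≈ 0.7851.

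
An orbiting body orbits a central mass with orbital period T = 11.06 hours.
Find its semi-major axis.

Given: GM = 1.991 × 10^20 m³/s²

Convert to SI: T = 11.06 hours = 39816 s.
Invert Kepler's third law: a = (GM · T² / (4π²))^(1/3).
Substituting T = 39816 s and GM = 1.991e+20 m³/s²:
a = (1.991e+20 · (39816)² / (4π²))^(1/3) m
a ≈ 2e+09 m = 2 Gm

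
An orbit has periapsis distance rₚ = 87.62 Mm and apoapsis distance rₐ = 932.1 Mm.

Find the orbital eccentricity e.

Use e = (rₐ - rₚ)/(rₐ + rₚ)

Convert to SI: rₚ = 87.62 Mm = 8.762e+07 m; rₐ = 932.1 Mm = 9.321e+08 m.
e = (rₐ − rₚ) / (rₐ + rₚ).
e = (9.321e+08 − 8.762e+07) / (9.321e+08 + 8.762e+07) = 8.4448e+08 / 1.01972e+09 ≈ 0.8281.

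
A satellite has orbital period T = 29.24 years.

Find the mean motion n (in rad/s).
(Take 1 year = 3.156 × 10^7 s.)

Convert to SI: T = 29.24 years = 9.22814e+08 s.
n = 2π / T.
n = 2π / 9.22814e+08 s ≈ 6.809e-09 rad/s.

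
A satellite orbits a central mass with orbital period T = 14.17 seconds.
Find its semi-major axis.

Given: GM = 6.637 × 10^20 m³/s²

Invert Kepler's third law: a = (GM · T² / (4π²))^(1/3).
Substituting T = 14.17 s and GM = 6.637e+20 m³/s²:
a = (6.637e+20 · (14.17)² / (4π²))^(1/3) m
a ≈ 1.5e+07 m = 15 Mm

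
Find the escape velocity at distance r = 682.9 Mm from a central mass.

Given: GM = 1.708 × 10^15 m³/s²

Convert to SI: r = 682.9 Mm = 6.829e+08 m.
Escape velocity comes from setting total energy to zero: ½v² − GM/r = 0 ⇒ v_esc = √(2GM / r).
v_esc = √(2 · 1.708e+15 / 6.829e+08) m/s ≈ 2237 m/s = 2.237 km/s.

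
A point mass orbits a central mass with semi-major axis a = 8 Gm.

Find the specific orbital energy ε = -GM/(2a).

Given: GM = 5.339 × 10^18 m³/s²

Convert to SI: a = 8 Gm = 8e+09 m.
ε = −GM / (2a).
ε = −5.339e+18 / (2 · 8e+09) J/kg ≈ -3.337e+08 J/kg = -333.7 MJ/kg.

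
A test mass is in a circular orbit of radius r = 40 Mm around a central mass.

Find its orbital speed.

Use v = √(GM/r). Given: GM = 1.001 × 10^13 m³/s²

Convert to SI: r = 40 Mm = 4e+07 m.
For a circular orbit, gravity supplies the centripetal force, so v = √(GM / r).
v = √(1.001e+13 / 4e+07) m/s ≈ 500.2 m/s = 500.2 m/s.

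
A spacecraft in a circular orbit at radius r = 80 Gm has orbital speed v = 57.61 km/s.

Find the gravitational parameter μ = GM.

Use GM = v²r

Convert to SI: r = 80 Gm = 8e+10 m; v = 57.61 km/s = 57610 m/s.
For a circular orbit v² = GM/r, so GM = v² · r.
GM = (57610)² · 8e+10 m³/s² ≈ 2.655e+20 m³/s² = 2.655 × 10^20 m³/s².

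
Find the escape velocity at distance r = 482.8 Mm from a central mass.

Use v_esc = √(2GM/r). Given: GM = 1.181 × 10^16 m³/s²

Convert to SI: r = 482.8 Mm = 4.828e+08 m.
Escape velocity comes from setting total energy to zero: ½v² − GM/r = 0 ⇒ v_esc = √(2GM / r).
v_esc = √(2 · 1.181e+16 / 4.828e+08) m/s ≈ 6994 m/s = 6.994 km/s.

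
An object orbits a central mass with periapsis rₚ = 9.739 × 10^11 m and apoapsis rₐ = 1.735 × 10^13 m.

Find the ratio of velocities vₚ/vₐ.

Conservation of angular momentum gives rₚvₚ = rₐvₐ, so vₚ/vₐ = rₐ/rₚ.
vₚ/vₐ = 1.735e+13 / 9.739e+11 ≈ 17.81.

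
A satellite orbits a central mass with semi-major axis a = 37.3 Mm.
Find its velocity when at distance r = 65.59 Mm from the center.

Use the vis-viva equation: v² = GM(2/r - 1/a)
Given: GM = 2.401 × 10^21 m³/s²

Convert to SI: a = 37.3 Mm = 3.73e+07 m; r = 65.59 Mm = 6.559e+07 m.
Vis-viva: v = √(GM · (2/r − 1/a)).
2/r − 1/a = 2/6.559e+07 − 1/3.73e+07 = 3.6828e-09 m⁻¹.
v = √(2.401e+21 · 3.6828e-09) m/s ≈ 2.974e+06 m/s = 2974 km/s.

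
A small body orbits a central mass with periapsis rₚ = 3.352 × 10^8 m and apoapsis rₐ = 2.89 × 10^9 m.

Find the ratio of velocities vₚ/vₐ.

Conservation of angular momentum gives rₚvₚ = rₐvₐ, so vₚ/vₐ = rₐ/rₚ.
vₚ/vₐ = 2.89e+09 / 3.352e+08 ≈ 8.622.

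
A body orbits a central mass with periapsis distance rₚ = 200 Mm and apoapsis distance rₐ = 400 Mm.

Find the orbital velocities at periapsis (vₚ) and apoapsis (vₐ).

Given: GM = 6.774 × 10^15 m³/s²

Convert to SI: rₚ = 200 Mm = 2e+08 m; rₐ = 400 Mm = 4e+08 m.
Use the vis-viva equation v² = GM(2/r − 1/a) with a = (rₚ + rₐ)/2 = (2e+08 + 4e+08)/2 = 3e+08 m.
vₚ = √(GM · (2/rₚ − 1/a)) = √(6.774e+15 · (2/2e+08 − 1/3e+08)) m/s ≈ 6720 m/s = 6.72 km/s.
vₐ = √(GM · (2/rₐ − 1/a)) = √(6.774e+15 · (2/4e+08 − 1/3e+08)) m/s ≈ 3360 m/s = 3.36 km/s.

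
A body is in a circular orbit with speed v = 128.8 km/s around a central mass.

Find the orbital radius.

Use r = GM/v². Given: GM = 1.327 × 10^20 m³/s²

Convert to SI: v = 128.8 km/s = 128800 m/s.
For a circular orbit, v² = GM / r, so r = GM / v².
r = 1.327e+20 / (128800)² m ≈ 7.999e+09 m = 7.999 Gm.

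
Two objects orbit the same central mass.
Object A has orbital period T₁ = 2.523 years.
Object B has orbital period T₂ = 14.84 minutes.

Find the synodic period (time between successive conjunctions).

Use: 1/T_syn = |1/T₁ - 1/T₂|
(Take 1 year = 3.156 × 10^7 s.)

Convert to SI: T₁ = 2.523 years = 7.96259e+07 s; T₂ = 14.84 minutes = 890.4 s.
T_syn = |T₁ · T₂ / (T₁ − T₂)|.
T_syn = |7.96259e+07 · 890.4 / (7.96259e+07 − 890.4)| s ≈ 890.4 s = 14.84 minutes.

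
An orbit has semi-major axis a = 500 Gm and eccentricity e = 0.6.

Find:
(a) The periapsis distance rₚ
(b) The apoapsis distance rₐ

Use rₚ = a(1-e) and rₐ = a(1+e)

Convert to SI: a = 500 Gm = 5e+11 m.
(a) rₚ = a(1 − e) = 5e+11 · (1 − 0.6) = 5e+11 · 0.4 ≈ 2e+11 m = 200 Gm.
(b) rₐ = a(1 + e) = 5e+11 · (1 + 0.6) = 5e+11 · 1.6 ≈ 8e+11 m = 800 Gm.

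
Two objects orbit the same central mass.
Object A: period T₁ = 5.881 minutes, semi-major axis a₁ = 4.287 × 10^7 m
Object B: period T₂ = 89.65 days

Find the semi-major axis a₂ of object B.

Convert to SI: T₁ = 5.881 minutes = 352.86 s; T₂ = 89.65 days = 7.74576e+06 s.
Kepler's third law: (T₁/T₂)² = (a₁/a₂)³ ⇒ a₂ = a₁ · (T₂/T₁)^(2/3).
T₂/T₁ = 7.74576e+06 / 352.86 = 21951.4.
a₂ = 4.287e+07 · (21951.4)^(2/3) m ≈ 3.361e+10 m = 3.361 × 10^10 m.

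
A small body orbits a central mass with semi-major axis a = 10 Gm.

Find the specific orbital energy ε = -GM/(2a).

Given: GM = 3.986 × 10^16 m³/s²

Convert to SI: a = 10 Gm = 1e+10 m.
ε = −GM / (2a).
ε = −3.986e+16 / (2 · 1e+10) J/kg ≈ -1.993e+06 J/kg = -1.993 MJ/kg.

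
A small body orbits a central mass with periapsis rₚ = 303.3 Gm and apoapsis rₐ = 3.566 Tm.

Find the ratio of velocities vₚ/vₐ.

Convert to SI: rₚ = 303.3 Gm = 3.033e+11 m; rₐ = 3.566 Tm = 3.566e+12 m.
Conservation of angular momentum gives rₚvₚ = rₐvₐ, so vₚ/vₐ = rₐ/rₚ.
vₚ/vₐ = 3.566e+12 / 3.033e+11 ≈ 11.76.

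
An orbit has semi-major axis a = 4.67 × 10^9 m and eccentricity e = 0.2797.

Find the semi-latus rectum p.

p = a (1 − e²).
p = 4.67e+09 · (1 − (0.2797)²) = 4.67e+09 · 0.921768 ≈ 4.305e+09 m = 4.305 × 10^9 m.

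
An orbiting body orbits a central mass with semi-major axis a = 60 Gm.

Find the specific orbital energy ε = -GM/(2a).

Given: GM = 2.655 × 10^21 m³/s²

Convert to SI: a = 60 Gm = 6e+10 m.
ε = −GM / (2a).
ε = −2.655e+21 / (2 · 6e+10) J/kg ≈ -2.213e+10 J/kg = -22.13 GJ/kg.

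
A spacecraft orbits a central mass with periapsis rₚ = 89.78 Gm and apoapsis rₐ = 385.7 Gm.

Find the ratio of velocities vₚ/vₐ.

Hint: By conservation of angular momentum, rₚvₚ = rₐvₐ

Convert to SI: rₚ = 89.78 Gm = 8.978e+10 m; rₐ = 385.7 Gm = 3.857e+11 m.
Conservation of angular momentum gives rₚvₚ = rₐvₐ, so vₚ/vₐ = rₐ/rₚ.
vₚ/vₐ = 3.857e+11 / 8.978e+10 ≈ 4.296.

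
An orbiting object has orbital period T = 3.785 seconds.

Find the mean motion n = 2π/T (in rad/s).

n = 2π / T.
n = 2π / 3.785 s ≈ 1.66 rad/s.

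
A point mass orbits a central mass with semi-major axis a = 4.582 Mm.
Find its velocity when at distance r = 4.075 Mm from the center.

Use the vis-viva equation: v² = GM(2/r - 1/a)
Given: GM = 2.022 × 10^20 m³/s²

Convert to SI: a = 4.582 Mm = 4.582e+06 m; r = 4.075 Mm = 4.075e+06 m.
Vis-viva: v = √(GM · (2/r − 1/a)).
2/r − 1/a = 2/4.075e+06 − 1/4.582e+06 = 2.72552e-07 m⁻¹.
v = √(2.022e+20 · 2.72552e-07) m/s ≈ 7.424e+06 m/s = 7424 km/s.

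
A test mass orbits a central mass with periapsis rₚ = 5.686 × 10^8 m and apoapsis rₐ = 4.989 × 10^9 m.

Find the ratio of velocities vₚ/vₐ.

Conservation of angular momentum gives rₚvₚ = rₐvₐ, so vₚ/vₐ = rₐ/rₚ.
vₚ/vₐ = 4.989e+09 / 5.686e+08 ≈ 8.774.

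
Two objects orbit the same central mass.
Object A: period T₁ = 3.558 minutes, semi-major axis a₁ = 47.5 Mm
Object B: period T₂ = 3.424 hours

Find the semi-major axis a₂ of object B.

Convert to SI: T₁ = 3.558 minutes = 213.48 s; a₁ = 47.5 Mm = 4.75e+07 m; T₂ = 3.424 hours = 12326.4 s.
Kepler's third law: (T₁/T₂)² = (a₁/a₂)³ ⇒ a₂ = a₁ · (T₂/T₁)^(2/3).
T₂/T₁ = 12326.4 / 213.48 = 57.7403.
a₂ = 4.75e+07 · (57.7403)^(2/3) m ≈ 7.096e+08 m = 709.6 Mm.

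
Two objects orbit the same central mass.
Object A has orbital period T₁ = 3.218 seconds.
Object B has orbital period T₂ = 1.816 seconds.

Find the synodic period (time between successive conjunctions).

T_syn = |T₁ · T₂ / (T₁ − T₂)|.
T_syn = |3.218 · 1.816 / (3.218 − 1.816)| s ≈ 4.168 s = 4.168 seconds.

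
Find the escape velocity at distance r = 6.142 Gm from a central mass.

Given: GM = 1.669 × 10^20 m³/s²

Convert to SI: r = 6.142 Gm = 6.142e+09 m.
Escape velocity comes from setting total energy to zero: ½v² − GM/r = 0 ⇒ v_esc = √(2GM / r).
v_esc = √(2 · 1.669e+20 / 6.142e+09) m/s ≈ 2.331e+05 m/s = 233.1 km/s.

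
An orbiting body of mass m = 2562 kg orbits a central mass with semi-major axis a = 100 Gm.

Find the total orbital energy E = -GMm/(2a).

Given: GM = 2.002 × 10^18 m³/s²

Convert to SI: a = 100 Gm = 1e+11 m.
E = −GMm / (2a).
E = −2.002e+18 · 2562 / (2 · 1e+11) J ≈ -2.565e+10 J = -25.65 GJ.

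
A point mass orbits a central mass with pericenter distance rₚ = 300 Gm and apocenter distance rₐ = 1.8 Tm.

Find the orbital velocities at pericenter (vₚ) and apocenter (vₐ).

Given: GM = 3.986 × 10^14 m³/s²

Convert to SI: rₚ = 300 Gm = 3e+11 m; rₐ = 1.8 Tm = 1.8e+12 m.
Use the vis-viva equation v² = GM(2/r − 1/a) with a = (rₚ + rₐ)/2 = (3e+11 + 1.8e+12)/2 = 1.05e+12 m.
vₚ = √(GM · (2/rₚ − 1/a)) = √(3.986e+14 · (2/3e+11 − 1/1.05e+12)) m/s ≈ 47.73 m/s = 47.73 m/s.
vₐ = √(GM · (2/rₐ − 1/a)) = √(3.986e+14 · (2/1.8e+12 − 1/1.05e+12)) m/s ≈ 7.954 m/s = 7.954 m/s.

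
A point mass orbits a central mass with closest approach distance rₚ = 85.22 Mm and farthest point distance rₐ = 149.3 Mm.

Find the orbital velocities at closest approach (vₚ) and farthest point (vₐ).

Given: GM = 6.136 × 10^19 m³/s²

Convert to SI: rₚ = 85.22 Mm = 8.522e+07 m; rₐ = 149.3 Mm = 1.493e+08 m.
Use the vis-viva equation v² = GM(2/r − 1/a) with a = (rₚ + rₐ)/2 = (8.522e+07 + 1.493e+08)/2 = 1.1726e+08 m.
vₚ = √(GM · (2/rₚ − 1/a)) = √(6.136e+19 · (2/8.522e+07 − 1/1.1726e+08)) m/s ≈ 9.575e+05 m/s = 957.5 km/s.
vₐ = √(GM · (2/rₐ − 1/a)) = √(6.136e+19 · (2/1.493e+08 − 1/1.1726e+08)) m/s ≈ 5.465e+05 m/s = 546.5 km/s.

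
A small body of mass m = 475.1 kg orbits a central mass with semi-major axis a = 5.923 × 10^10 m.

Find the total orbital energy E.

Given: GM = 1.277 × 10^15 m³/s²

E = −GMm / (2a).
E = −1.277e+15 · 475.1 / (2 · 5.923e+10) J ≈ -5.122e+06 J = -5.122 MJ.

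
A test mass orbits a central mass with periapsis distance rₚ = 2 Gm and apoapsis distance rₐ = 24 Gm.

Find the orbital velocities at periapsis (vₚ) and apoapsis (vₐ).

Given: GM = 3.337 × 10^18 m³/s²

Convert to SI: rₚ = 2 Gm = 2e+09 m; rₐ = 24 Gm = 2.4e+10 m.
Use the vis-viva equation v² = GM(2/r − 1/a) with a = (rₚ + rₐ)/2 = (2e+09 + 2.4e+10)/2 = 1.3e+10 m.
vₚ = √(GM · (2/rₚ − 1/a)) = √(3.337e+18 · (2/2e+09 − 1/1.3e+10)) m/s ≈ 5.55e+04 m/s = 55.5 km/s.
vₐ = √(GM · (2/rₐ − 1/a)) = √(3.337e+18 · (2/2.4e+10 − 1/1.3e+10)) m/s ≈ 4625 m/s = 4.625 km/s.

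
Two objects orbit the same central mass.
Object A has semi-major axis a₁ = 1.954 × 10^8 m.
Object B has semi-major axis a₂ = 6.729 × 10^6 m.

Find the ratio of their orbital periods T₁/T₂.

From Kepler's third law, (T₁/T₂)² = (a₁/a₂)³, so T₁/T₂ = (a₁/a₂)^(3/2).
a₁/a₂ = 1.954e+08 / 6.729e+06 = 29.0385.
T₁/T₂ = (29.0385)^(3/2) ≈ 156.5.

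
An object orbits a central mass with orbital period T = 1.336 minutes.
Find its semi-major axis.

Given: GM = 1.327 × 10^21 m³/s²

Convert to SI: T = 1.336 minutes = 80.16 s.
Invert Kepler's third law: a = (GM · T² / (4π²))^(1/3).
Substituting T = 80.16 s and GM = 1.327e+21 m³/s²:
a = (1.327e+21 · (80.16)² / (4π²))^(1/3) m
a ≈ 6e+07 m = 60 Mm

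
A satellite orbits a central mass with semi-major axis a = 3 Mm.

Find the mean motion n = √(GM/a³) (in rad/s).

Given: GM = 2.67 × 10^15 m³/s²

Convert to SI: a = 3 Mm = 3e+06 m.
n = √(GM / a³).
n = √(2.67e+15 / (3e+06)³) rad/s ≈ 0.009944 rad/s.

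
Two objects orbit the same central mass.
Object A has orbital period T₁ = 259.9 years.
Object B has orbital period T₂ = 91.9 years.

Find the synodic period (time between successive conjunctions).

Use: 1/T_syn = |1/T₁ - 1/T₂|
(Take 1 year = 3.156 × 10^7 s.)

Convert to SI: T₁ = 259.9 years = 8.20244e+09 s; T₂ = 91.9 years = 2.90036e+09 s.
T_syn = |T₁ · T₂ / (T₁ − T₂)|.
T_syn = |8.20244e+09 · 2.90036e+09 / (8.20244e+09 − 2.90036e+09)| s ≈ 4.487e+09 s = 142.2 years.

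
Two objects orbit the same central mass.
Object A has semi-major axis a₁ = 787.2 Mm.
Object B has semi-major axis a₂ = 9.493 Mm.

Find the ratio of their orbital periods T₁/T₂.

Convert to SI: a₁ = 787.2 Mm = 7.872e+08 m; a₂ = 9.493 Mm = 9.493e+06 m.
From Kepler's third law, (T₁/T₂)² = (a₁/a₂)³, so T₁/T₂ = (a₁/a₂)^(3/2).
a₁/a₂ = 7.872e+08 / 9.493e+06 = 82.9243.
T₁/T₂ = (82.9243)^(3/2) ≈ 755.1.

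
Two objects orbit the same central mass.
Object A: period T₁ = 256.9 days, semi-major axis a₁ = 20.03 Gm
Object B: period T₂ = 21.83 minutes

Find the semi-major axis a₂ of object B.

Convert to SI: T₁ = 256.9 days = 2.21962e+07 s; a₁ = 20.03 Gm = 2.003e+10 m; T₂ = 21.83 minutes = 1309.8 s.
Kepler's third law: (T₁/T₂)² = (a₁/a₂)³ ⇒ a₂ = a₁ · (T₂/T₁)^(2/3).
T₂/T₁ = 1309.8 / 2.21962e+07 = 5.90102e-05.
a₂ = 2.003e+10 · (5.90102e-05)^(2/3) m ≈ 3.036e+07 m = 30.36 Mm.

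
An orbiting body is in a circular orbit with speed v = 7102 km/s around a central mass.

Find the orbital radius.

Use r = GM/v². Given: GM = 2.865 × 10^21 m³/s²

Convert to SI: v = 7102 km/s = 7.102e+06 m/s.
For a circular orbit, v² = GM / r, so r = GM / v².
r = 2.865e+21 / (7.102e+06)² m ≈ 5.68e+07 m = 5.68 × 10^7 m.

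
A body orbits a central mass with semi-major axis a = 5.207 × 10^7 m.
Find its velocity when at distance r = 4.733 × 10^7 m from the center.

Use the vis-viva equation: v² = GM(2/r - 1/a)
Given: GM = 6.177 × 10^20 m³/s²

Vis-viva: v = √(GM · (2/r − 1/a)).
2/r − 1/a = 2/4.733e+07 − 1/5.207e+07 = 2.30516e-08 m⁻¹.
v = √(6.177e+20 · 2.30516e-08) m/s ≈ 3.773e+06 m/s = 3773 km/s.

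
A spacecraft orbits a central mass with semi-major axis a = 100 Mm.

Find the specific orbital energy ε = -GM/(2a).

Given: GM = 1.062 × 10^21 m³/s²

Convert to SI: a = 100 Mm = 1e+08 m.
ε = −GM / (2a).
ε = −1.062e+21 / (2 · 1e+08) J/kg ≈ -5.31e+12 J/kg = -5310 GJ/kg.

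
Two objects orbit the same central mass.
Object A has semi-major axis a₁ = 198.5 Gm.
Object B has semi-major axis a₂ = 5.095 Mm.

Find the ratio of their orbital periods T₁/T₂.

Convert to SI: a₁ = 198.5 Gm = 1.985e+11 m; a₂ = 5.095 Mm = 5.095e+06 m.
From Kepler's third law, (T₁/T₂)² = (a₁/a₂)³, so T₁/T₂ = (a₁/a₂)^(3/2).
a₁/a₂ = 1.985e+11 / 5.095e+06 = 38959.8.
T₁/T₂ = (38959.8)^(3/2) ≈ 7.69e+06.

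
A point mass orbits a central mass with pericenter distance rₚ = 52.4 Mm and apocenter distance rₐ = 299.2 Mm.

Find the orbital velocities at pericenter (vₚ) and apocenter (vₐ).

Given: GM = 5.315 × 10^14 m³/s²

Convert to SI: rₚ = 52.4 Mm = 5.24e+07 m; rₐ = 299.2 Mm = 2.992e+08 m.
Use the vis-viva equation v² = GM(2/r − 1/a) with a = (rₚ + rₐ)/2 = (5.24e+07 + 2.992e+08)/2 = 1.758e+08 m.
vₚ = √(GM · (2/rₚ − 1/a)) = √(5.315e+14 · (2/5.24e+07 − 1/1.758e+08)) m/s ≈ 4155 m/s = 4.155 km/s.
vₐ = √(GM · (2/rₐ − 1/a)) = √(5.315e+14 · (2/2.992e+08 − 1/1.758e+08)) m/s ≈ 727.7 m/s = 727.7 m/s.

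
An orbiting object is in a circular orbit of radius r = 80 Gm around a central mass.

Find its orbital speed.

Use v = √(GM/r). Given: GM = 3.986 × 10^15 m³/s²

Convert to SI: r = 80 Gm = 8e+10 m.
For a circular orbit, gravity supplies the centripetal force, so v = √(GM / r).
v = √(3.986e+15 / 8e+10) m/s ≈ 223.2 m/s = 223.2 m/s.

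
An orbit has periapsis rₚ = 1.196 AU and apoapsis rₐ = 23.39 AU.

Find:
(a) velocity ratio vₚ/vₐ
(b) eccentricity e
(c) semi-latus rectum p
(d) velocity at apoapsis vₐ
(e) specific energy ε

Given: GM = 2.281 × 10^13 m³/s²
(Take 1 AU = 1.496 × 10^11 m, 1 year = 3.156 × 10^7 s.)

Convert to SI: rₚ = 1.196 AU = 1.78922e+11 m; rₐ = 23.39 AU = 3.49914e+12 m.
(a) Conservation of angular momentum (rₚvₚ = rₐvₐ) gives vₚ/vₐ = rₐ/rₚ = 3.49914e+12/1.78922e+11 ≈ 19.56
(b) e = (rₐ − rₚ)/(rₐ + rₚ) = (3.49914e+12 − 1.78922e+11)/(3.49914e+12 + 1.78922e+11) ≈ 0.9027
(c) From a = (rₚ + rₐ)/2 = 1.83903e+12 m and e = (rₐ − rₚ)/(rₐ + rₚ) = 0.902709, p = a(1 − e²) = 1.83903e+12 · (1 − (0.902709)²) ≈ 3.404e+11 m
(d) With a = (rₚ + rₐ)/2 = 1.83903e+12 m, vₐ = √(GM (2/rₐ − 1/a)) = √(2.281e+13 · (2/3.49914e+12 − 1/1.83903e+12)) m/s ≈ 0.7964 m/s
(e) With a = (rₚ + rₐ)/2 = 1.83903e+12 m, ε = −GM/(2a) = −2.281e+13/(2 · 1.83903e+12) J/kg ≈ -6.202 J/kg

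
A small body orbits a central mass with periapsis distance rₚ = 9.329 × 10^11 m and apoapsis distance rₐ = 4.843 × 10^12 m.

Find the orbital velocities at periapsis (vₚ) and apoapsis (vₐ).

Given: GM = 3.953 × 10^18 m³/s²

Use the vis-viva equation v² = GM(2/r − 1/a) with a = (rₚ + rₐ)/2 = (9.329e+11 + 4.843e+12)/2 = 2.88795e+12 m.
vₚ = √(GM · (2/rₚ − 1/a)) = √(3.953e+18 · (2/9.329e+11 − 1/2.88795e+12)) m/s ≈ 2666 m/s = 2.666 km/s.
vₐ = √(GM · (2/rₐ − 1/a)) = √(3.953e+18 · (2/4.843e+12 − 1/2.88795e+12)) m/s ≈ 513.5 m/s = 513.5 m/s.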